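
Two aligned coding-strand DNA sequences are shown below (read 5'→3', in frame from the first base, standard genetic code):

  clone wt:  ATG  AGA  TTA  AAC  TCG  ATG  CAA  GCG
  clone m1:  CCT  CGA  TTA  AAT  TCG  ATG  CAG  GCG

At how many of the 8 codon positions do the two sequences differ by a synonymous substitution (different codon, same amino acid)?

3

Codon 1: ATG Met / CCT Pro — nonsynonymous.
Codon 2: AGA Arg / CGA Arg — synonymous.
Codon 3: TTA Leu / TTA Leu — identical.
Codon 4: AAC Asn / AAT Asn — synonymous.
Codon 5: TCG Ser / TCG Ser — identical.
Codon 6: ATG Met / ATG Met — identical.
Codon 7: CAA Gln / CAG Gln — synonymous.
Codon 8: GCG Ala / GCG Ala — identical.
Synonymous differences: 3.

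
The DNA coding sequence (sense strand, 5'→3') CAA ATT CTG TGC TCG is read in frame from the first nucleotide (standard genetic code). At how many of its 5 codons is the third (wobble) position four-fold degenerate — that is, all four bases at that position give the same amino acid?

Codon 1 CAA (Gln): third position 2-fold.
Codon 2 ATT (Ile): third position 3-fold.
Codon 3 CTG (Leu): third position 4-fold.
Codon 4 TGC (Cys): third position 2-fold.
Codon 5 TCG (Ser): third position 4-fold.
Four-fold degenerate third positions: 2.

2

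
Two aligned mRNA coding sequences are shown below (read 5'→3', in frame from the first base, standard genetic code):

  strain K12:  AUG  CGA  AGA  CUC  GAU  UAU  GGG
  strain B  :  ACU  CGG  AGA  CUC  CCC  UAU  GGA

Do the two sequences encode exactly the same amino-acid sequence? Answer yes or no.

no

Codon 1: AUG Met / ACU Thr — nonsynonymous.
Codon 2: CGA Arg / CGG Arg — synonymous.
Codon 3: AGA Arg / AGA Arg — identical.
Codon 4: CUC Leu / CUC Leu — identical.
Codon 5: GAU Asp / CCC Pro — nonsynonymous.
Codon 6: UAU Tyr / UAU Tyr — identical.
Codon 7: GGG Gly / GGA Gly — synonymous.
Nonsynonymous differences: 2 → different protein.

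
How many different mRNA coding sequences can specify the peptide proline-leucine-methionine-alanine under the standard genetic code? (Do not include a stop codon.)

Pro: 4 codons.
Leu: 6 codons.
Met: 1 codon.
Ala: 4 codons.
4 × 6 × 1 × 4 = 96.

96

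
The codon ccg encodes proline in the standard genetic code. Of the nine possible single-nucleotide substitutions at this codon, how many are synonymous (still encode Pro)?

3

Position 1: none → 0 synonymous.
Position 2: none → 0 synonymous.
Position 3: CCU, CCC, CCA → 3 synonymous.
Total: 0 + 0 + 3 = 3.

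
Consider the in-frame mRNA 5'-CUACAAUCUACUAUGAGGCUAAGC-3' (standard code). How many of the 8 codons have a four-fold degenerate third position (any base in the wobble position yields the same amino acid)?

Codon 1 CUA (Leu): third position 4-fold.
Codon 2 CAA (Gln): third position 2-fold.
Codon 3 UCU (Ser): third position 4-fold.
Codon 4 ACU (Thr): third position 4-fold.
Codon 5 AUG (Met): third position 1-fold.
Codon 6 AGG (Arg): third position 2-fold.
Codon 7 CUA (Leu): third position 4-fold.
Codon 8 AGC (Ser): third position 2-fold.
Four-fold degenerate third positions: 4.

4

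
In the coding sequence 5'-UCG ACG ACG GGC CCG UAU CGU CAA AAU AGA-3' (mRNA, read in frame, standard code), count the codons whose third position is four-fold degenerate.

6

Codon 1 UCG (Ser): third position 4-fold.
Codon 2 ACG (Thr): third position 4-fold.
Codon 3 ACG (Thr): third position 4-fold.
Codon 4 GGC (Gly): third position 4-fold.
Codon 5 CCG (Pro): third position 4-fold.
Codon 6 UAU (Tyr): third position 2-fold.
Codon 7 CGU (Arg): third position 4-fold.
Codon 8 CAA (Gln): third position 2-fold.
Codon 9 AAU (Asn): third position 2-fold.
Codon 10 AGA (Arg): third position 2-fold.
Four-fold degenerate third positions: 6.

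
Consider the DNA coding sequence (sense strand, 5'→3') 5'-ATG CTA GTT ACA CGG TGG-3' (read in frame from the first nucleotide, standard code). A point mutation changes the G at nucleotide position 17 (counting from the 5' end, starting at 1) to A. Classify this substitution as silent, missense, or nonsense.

nonsense

Position 17 falls in codon 6: TGG → Trp.
After the substitution the codon is TAG → Stop.
The new codon is a stop codon, so this is a nonsense mutation.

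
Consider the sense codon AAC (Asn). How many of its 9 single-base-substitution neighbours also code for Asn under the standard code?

1

Position 1: none → 0 synonymous.
Position 2: none → 0 synonymous.
Position 3: AAT → 1 synonymous.
Total: 0 + 0 + 1 = 1.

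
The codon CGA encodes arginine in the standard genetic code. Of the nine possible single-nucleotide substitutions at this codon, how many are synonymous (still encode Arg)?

4

Position 1: AGA → 1 synonymous.
Position 2: none → 0 synonymous.
Position 3: CGT, CGC, CGG → 3 synonymous.
Total: 1 + 0 + 3 = 4.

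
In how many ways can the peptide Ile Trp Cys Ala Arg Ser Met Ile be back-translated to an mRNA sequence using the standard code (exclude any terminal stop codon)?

Ile: 3 codons.
Trp: 1 codon.
Cys: 2 codons.
Ala: 4 codons.
Arg: 6 codons.
Ser: 6 codons.
Met: 1 codon.
Ile: 3 codons.
3 × 1 × 2 × 4 × 6 × 6 × 1 × 3 = 2592.

2592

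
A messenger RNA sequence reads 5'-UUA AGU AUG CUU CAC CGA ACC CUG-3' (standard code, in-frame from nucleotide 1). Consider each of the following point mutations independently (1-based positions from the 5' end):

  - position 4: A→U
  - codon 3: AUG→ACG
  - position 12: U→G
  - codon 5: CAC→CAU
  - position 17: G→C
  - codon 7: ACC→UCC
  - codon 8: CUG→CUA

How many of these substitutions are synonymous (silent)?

Codon 2: AGU (Ser) → UGU (Cys) — missense.
Codon 3: AUG (Met) → ACG (Thr) — missense.
Codon 4: CUU (Leu) → CUG (Leu) — synonymous.
Codon 5: CAC (His) → CAU (His) — synonymous.
Codon 6: CGA (Arg) → CCA (Pro) — missense.
Codon 7: ACC (Thr) → UCC (Ser) — missense.
Codon 8: CUG (Leu) → CUA (Leu) — synonymous.
Synonymous: 3 of 7.

3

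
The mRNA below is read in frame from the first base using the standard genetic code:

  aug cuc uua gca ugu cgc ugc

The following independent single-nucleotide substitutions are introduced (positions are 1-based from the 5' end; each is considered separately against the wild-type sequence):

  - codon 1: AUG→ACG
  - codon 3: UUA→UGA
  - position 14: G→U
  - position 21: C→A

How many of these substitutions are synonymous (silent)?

0

Codon 1: AUG (Met) → ACG (Thr) — missense.
Codon 3: UUA (Leu) → UGA (Stop) — nonsense.
Codon 5: UGU (Cys) → UUU (Phe) — missense.
Codon 7: UGC (Cys) → UGA (Stop) — nonsense.
Synonymous: 0 of 4.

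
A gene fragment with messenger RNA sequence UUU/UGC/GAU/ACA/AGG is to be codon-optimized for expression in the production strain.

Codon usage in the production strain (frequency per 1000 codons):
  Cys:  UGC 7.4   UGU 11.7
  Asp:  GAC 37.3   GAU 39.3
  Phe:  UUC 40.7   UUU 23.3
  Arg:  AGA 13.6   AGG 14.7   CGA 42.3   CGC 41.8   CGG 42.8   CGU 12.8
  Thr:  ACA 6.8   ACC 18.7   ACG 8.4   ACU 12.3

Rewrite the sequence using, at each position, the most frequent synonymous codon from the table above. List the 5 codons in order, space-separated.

UUC UGU GAU ACC CGG

Codon 1 (Phe): best is UUC at 40.7.
Codon 2 (Cys): best is UGU at 11.7.
Codon 3 (Asp): best is GAU at 39.3.
Codon 4 (Thr): best is ACC at 18.7.
Codon 5 (Arg): best is CGG at 42.8.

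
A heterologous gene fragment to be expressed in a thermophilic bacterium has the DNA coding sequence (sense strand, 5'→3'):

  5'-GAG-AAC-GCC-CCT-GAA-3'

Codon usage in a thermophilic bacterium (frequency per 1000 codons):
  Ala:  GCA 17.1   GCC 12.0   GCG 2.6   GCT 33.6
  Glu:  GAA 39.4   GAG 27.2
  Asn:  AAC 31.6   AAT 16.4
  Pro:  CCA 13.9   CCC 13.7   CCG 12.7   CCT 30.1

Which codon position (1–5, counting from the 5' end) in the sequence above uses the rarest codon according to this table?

3

Codon 1 GAG (Glu): 27.2 per 1000.
Codon 2 AAC (Asn): 31.6 per 1000.
Codon 3 GCC (Ala): 12.0 per 1000.
Codon 4 CCT (Pro): 30.1 per 1000.
Codon 5 GAA (Glu): 39.4 per 1000.
Lowest frequency is 12.0 at codon 3.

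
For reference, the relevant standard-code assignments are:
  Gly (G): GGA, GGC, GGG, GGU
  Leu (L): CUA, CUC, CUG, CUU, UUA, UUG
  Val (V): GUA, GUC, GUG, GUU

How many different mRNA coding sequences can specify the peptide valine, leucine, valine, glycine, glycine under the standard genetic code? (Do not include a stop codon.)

Val: 4 codons.
Leu: 6 codons.
Val: 4 codons.
Gly: 4 codons.
Gly: 4 codons.
4 × 6 × 4 × 4 × 4 = 1536.

1536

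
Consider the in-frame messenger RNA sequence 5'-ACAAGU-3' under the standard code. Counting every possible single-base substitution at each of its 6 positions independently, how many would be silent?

Codon 1 (ACA, Thr): 3 synonymous substitutions.
Codon 2 (AGU, Ser): 1 synonymous substitution.
Total: 3 + 1 = 4.

4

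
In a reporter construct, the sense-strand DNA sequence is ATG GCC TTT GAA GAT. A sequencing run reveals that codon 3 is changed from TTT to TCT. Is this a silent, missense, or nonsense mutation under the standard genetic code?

missense

Position 8 falls in codon 3: TTT → Phe.
After the substitution the codon is TCT → Ser.
Phe ≠ Ser, so this is a missense mutation.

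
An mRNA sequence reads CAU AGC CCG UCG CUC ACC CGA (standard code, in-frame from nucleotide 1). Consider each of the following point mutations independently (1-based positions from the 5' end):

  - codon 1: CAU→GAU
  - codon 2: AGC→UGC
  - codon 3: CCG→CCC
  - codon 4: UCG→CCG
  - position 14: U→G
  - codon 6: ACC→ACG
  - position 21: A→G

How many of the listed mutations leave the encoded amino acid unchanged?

3

Codon 1: CAU (His) → GAU (Asp) — missense.
Codon 2: AGC (Ser) → UGC (Cys) — missense.
Codon 3: CCG (Pro) → CCC (Pro) — synonymous.
Codon 4: UCG (Ser) → CCG (Pro) — missense.
Codon 5: CUC (Leu) → CGC (Arg) — missense.
Codon 6: ACC (Thr) → ACG (Thr) — synonymous.
Codon 7: CGA (Arg) → CGG (Arg) — synonymous.
Synonymous: 3 of 7.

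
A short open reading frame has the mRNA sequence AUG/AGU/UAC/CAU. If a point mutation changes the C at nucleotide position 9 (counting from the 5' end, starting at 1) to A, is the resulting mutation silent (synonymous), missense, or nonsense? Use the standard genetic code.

Position 9 falls in codon 3: UAC → Tyr.
After the substitution the codon is UAA → Stop.
The new codon is a stop codon, so this is a nonsense mutation.

nonsense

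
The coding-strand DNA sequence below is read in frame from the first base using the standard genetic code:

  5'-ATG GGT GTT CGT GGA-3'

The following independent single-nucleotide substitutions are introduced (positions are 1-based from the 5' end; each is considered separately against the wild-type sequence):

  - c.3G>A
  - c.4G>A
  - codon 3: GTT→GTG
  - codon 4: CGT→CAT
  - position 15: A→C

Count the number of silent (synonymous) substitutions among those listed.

Codon 1: ATG (Met) → ATA (Ile) — missense.
Codon 2: GGT (Gly) → AGT (Ser) — missense.
Codon 3: GTT (Val) → GTG (Val) — synonymous.
Codon 4: CGT (Arg) → CAT (His) — missense.
Codon 5: GGA (Gly) → GGC (Gly) — synonymous.
Synonymous: 2 of 5.

2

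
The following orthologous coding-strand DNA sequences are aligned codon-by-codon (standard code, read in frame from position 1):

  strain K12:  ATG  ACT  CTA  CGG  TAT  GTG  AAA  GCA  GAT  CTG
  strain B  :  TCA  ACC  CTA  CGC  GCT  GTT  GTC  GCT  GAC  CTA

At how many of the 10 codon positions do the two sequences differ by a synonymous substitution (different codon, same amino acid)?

6

Codon 1: ATG Met / TCA Ser — nonsynonymous.
Codon 2: ACT Thr / ACC Thr — synonymous.
Codon 3: CTA Leu / CTA Leu — identical.
Codon 4: CGG Arg / CGC Arg — synonymous.
Codon 5: TAT Tyr / GCT Ala — nonsynonymous.
Codon 6: GTG Val / GTT Val — synonymous.
Codon 7: AAA Lys / GTC Val — nonsynonymous.
Codon 8: GCA Ala / GCT Ala — synonymous.
Codon 9: GAT Asp / GAC Asp — synonymous.
Codon 10: CTG Leu / CTA Leu — synonymous.
Synonymous differences: 6.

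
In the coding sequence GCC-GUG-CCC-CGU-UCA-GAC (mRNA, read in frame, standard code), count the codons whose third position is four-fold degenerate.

Codon 1 GCC (Ala): third position 4-fold.
Codon 2 GUG (Val): third position 4-fold.
Codon 3 CCC (Pro): third position 4-fold.
Codon 4 CGU (Arg): third position 4-fold.
Codon 5 UCA (Ser): third position 4-fold.
Codon 6 GAC (Asp): third position 2-fold.
Four-fold degenerate third positions: 5.

5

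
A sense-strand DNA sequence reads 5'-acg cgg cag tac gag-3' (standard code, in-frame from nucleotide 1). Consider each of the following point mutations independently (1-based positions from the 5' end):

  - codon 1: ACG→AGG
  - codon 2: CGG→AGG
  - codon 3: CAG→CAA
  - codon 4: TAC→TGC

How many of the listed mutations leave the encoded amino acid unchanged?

2

Codon 1: ACG (Thr) → AGG (Arg) — missense.
Codon 2: CGG (Arg) → AGG (Arg) — synonymous.
Codon 3: CAG (Gln) → CAA (Gln) — synonymous.
Codon 4: TAC (Tyr) → TGC (Cys) — missense.
Synonymous: 2 of 4.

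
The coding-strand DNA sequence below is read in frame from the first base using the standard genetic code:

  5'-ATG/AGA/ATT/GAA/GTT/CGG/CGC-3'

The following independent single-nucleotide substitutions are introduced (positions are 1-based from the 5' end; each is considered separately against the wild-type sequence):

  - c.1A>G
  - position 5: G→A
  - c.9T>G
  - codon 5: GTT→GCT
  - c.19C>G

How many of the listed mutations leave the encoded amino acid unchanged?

Codon 1: ATG (Met) → GTG (Val) — missense.
Codon 2: AGA (Arg) → AAA (Lys) — missense.
Codon 3: ATT (Ile) → ATG (Met) — missense.
Codon 5: GTT (Val) → GCT (Ala) — missense.
Codon 7: CGC (Arg) → GGC (Gly) — missense.
Synonymous: 0 of 5.

0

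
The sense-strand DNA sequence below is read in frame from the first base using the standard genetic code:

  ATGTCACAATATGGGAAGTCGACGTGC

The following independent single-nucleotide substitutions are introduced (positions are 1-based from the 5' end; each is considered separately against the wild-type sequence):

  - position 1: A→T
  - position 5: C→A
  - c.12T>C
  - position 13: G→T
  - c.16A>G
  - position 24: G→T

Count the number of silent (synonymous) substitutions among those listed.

2

Codon 1: ATG (Met) → TTG (Leu) — missense.
Codon 2: TCA (Ser) → TAA (Stop) — nonsense.
Codon 4: TAT (Tyr) → TAC (Tyr) — synonymous.
Codon 5: GGG (Gly) → TGG (Trp) — missense.
Codon 6: AAG (Lys) → GAG (Glu) — missense.
Codon 8: ACG (Thr) → ACT (Thr) — synonymous.
Synonymous: 2 of 6.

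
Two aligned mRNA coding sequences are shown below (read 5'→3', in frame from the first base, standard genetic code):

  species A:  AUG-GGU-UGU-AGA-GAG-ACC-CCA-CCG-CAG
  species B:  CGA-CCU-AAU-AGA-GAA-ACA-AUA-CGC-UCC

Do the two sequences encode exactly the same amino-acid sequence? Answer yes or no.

no

Codon 1: AUG Met / CGA Arg — nonsynonymous.
Codon 2: GGU Gly / CCU Pro — nonsynonymous.
Codon 3: UGU Cys / AAU Asn — nonsynonymous.
Codon 4: AGA Arg / AGA Arg — identical.
Codon 5: GAG Glu / GAA Glu — synonymous.
Codon 6: ACC Thr / ACA Thr — synonymous.
Codon 7: CCA Pro / AUA Ile — nonsynonymous.
Codon 8: CCG Pro / CGC Arg — nonsynonymous.
Codon 9: CAG Gln / UCC Ser — nonsynonymous.
Nonsynonymous differences: 6 → different protein.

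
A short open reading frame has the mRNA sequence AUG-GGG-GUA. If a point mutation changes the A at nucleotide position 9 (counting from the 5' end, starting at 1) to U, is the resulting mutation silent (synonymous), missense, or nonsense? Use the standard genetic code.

Position 9 falls in codon 3: GUA → Val.
After the substitution the codon is GUU → Val.
Both encode Val, so the change is synonymous.

silent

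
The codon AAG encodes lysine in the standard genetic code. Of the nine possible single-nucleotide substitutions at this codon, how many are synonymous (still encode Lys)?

Position 1: none → 0 synonymous.
Position 2: none → 0 synonymous.
Position 3: AAA → 1 synonymous.
Total: 0 + 0 + 1 = 1.

1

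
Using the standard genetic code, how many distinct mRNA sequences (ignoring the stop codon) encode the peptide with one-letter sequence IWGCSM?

144

Ile: 3 codons.
Trp: 1 codon.
Gly: 4 codons.
Cys: 2 codons.
Ser: 6 codons.
Met: 1 codon.
3 × 1 × 4 × 2 × 6 × 1 = 144.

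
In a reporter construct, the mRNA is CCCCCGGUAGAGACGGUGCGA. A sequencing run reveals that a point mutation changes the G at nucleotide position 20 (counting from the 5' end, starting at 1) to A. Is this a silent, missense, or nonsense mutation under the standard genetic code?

Position 20 falls in codon 7: CGA → Arg.
After the substitution the codon is CAA → Gln.
Arg ≠ Gln, so this is a missense mutation.

missense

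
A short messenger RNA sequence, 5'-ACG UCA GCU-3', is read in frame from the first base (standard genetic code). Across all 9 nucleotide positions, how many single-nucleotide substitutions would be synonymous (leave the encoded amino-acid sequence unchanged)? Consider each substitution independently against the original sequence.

Codon 1 (ACG, Thr): 3 synonymous substitutions.
Codon 2 (UCA, Ser): 3 synonymous substitutions.
Codon 3 (GCU, Ala): 3 synonymous substitutions.
Total: 3 + 3 + 3 = 9.

9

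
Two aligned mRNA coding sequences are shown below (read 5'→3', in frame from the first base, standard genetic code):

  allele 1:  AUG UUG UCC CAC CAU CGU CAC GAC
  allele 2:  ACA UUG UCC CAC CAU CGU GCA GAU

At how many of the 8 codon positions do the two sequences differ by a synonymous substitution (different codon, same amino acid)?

1

Codon 1: AUG Met / ACA Thr — nonsynonymous.
Codon 2: UUG Leu / UUG Leu — identical.
Codon 3: UCC Ser / UCC Ser — identical.
Codon 4: CAC His / CAC His — identical.
Codon 5: CAU His / CAU His — identical.
Codon 6: CGU Arg / CGU Arg — identical.
Codon 7: CAC His / GCA Ala — nonsynonymous.
Codon 8: GAC Asp / GAU Asp — synonymous.
Synonymous differences: 1.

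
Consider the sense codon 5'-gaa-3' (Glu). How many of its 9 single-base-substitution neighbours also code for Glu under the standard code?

Position 1: none → 0 synonymous.
Position 2: none → 0 synonymous.
Position 3: GAG → 1 synonymous.
Total: 0 + 0 + 1 = 1.

1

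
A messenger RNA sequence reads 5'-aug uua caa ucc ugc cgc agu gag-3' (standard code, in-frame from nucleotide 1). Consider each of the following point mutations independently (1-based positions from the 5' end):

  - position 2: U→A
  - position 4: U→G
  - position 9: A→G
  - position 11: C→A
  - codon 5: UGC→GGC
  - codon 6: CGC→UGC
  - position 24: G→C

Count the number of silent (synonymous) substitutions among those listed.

Codon 1: AUG (Met) → AAG (Lys) — missense.
Codon 2: UUA (Leu) → GUA (Val) — missense.
Codon 3: CAA (Gln) → CAG (Gln) — synonymous.
Codon 4: UCC (Ser) → UAC (Tyr) — missense.
Codon 5: UGC (Cys) → GGC (Gly) — missense.
Codon 6: CGC (Arg) → UGC (Cys) — missense.
Codon 8: GAG (Glu) → GAC (Asp) — missense.
Synonymous: 1 of 7.

1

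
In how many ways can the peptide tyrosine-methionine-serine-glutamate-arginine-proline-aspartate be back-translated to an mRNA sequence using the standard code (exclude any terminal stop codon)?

Tyr: 2 codons.
Met: 1 codon.
Ser: 6 codons.
Glu: 2 codons.
Arg: 6 codons.
Pro: 4 codons.
Asp: 2 codons.
2 × 1 × 6 × 2 × 6 × 4 × 2 = 1152.

1152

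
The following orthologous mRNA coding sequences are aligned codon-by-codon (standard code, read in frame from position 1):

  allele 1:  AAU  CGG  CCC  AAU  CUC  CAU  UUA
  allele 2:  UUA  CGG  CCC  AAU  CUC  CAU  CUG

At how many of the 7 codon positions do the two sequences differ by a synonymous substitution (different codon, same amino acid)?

1

Codon 1: AAU Asn / UUA Leu — nonsynonymous.
Codon 2: CGG Arg / CGG Arg — identical.
Codon 3: CCC Pro / CCC Pro — identical.
Codon 4: AAU Asn / AAU Asn — identical.
Codon 5: CUC Leu / CUC Leu — identical.
Codon 6: CAU His / CAU His — identical.
Codon 7: UUA Leu / CUG Leu — synonymous.
Synonymous differences: 1.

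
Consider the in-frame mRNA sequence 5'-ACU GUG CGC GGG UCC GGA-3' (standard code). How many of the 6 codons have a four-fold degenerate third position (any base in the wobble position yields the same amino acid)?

Codon 1 ACU (Thr): third position 4-fold.
Codon 2 GUG (Val): third position 4-fold.
Codon 3 CGC (Arg): third position 4-fold.
Codon 4 GGG (Gly): third position 4-fold.
Codon 5 UCC (Ser): third position 4-fold.
Codon 6 GGA (Gly): third position 4-fold.
Four-fold degenerate third positions: 6.

6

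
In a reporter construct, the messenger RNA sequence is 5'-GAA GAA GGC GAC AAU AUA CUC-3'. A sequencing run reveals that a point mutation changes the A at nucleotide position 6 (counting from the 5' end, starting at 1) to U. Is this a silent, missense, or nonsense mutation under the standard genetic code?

missense

Position 6 falls in codon 2: GAA → Glu.
After the substitution the codon is GAU → Asp.
Glu ≠ Asp, so this is a missense mutation.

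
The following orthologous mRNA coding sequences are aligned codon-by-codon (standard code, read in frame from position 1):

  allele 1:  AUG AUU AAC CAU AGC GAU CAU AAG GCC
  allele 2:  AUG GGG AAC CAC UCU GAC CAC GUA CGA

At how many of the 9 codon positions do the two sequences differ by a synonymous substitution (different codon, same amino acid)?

Codon 1: AUG Met / AUG Met — identical.
Codon 2: AUU Ile / GGG Gly — nonsynonymous.
Codon 3: AAC Asn / AAC Asn — identical.
Codon 4: CAU His / CAC His — synonymous.
Codon 5: AGC Ser / UCU Ser — synonymous.
Codon 6: GAU Asp / GAC Asp — synonymous.
Codon 7: CAU His / CAC His — synonymous.
Codon 8: AAG Lys / GUA Val — nonsynonymous.
Codon 9: GCC Ala / CGA Arg — nonsynonymous.
Synonymous differences: 4.

4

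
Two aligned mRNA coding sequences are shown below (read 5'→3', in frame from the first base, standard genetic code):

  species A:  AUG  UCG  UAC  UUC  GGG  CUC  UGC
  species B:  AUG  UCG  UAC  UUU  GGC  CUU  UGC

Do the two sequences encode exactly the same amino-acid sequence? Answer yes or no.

yes

Codon 1: AUG Met / AUG Met — identical.
Codon 2: UCG Ser / UCG Ser — identical.
Codon 3: UAC Tyr / UAC Tyr — identical.
Codon 4: UUC Phe / UUU Phe — synonymous.
Codon 5: GGG Gly / GGC Gly — synonymous.
Codon 6: CUC Leu / CUU Leu — synonymous.
Codon 7: UGC Cys / UGC Cys — identical.
Nonsynonymous differences: 0 → same protein.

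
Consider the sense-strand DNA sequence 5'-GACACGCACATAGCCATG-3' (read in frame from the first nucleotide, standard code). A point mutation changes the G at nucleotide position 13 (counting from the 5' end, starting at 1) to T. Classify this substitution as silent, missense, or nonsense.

Position 13 falls in codon 5: GCC → Ala.
After the substitution the codon is TCC → Ser.
Ala ≠ Ser, so this is a missense mutation.

missense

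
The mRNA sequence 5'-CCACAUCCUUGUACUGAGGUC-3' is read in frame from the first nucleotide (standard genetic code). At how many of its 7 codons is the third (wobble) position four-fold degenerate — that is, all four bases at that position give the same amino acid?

4

Codon 1 CCA (Pro): third position 4-fold.
Codon 2 CAU (His): third position 2-fold.
Codon 3 CCU (Pro): third position 4-fold.
Codon 4 UGU (Cys): third position 2-fold.
Codon 5 ACU (Thr): third position 4-fold.
Codon 6 GAG (Glu): third position 2-fold.
Codon 7 GUC (Val): third position 4-fold.
Four-fold degenerate third positions: 4.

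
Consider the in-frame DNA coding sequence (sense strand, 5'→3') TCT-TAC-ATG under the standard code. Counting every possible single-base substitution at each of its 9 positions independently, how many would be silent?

Codon 1 (TCT, Ser): 3 synonymous substitutions.
Codon 2 (TAC, Tyr): 1 synonymous substitution.
Codon 3 (ATG, Met): 0 synonymous substitutions.
Total: 3 + 1 + 0 = 4.

4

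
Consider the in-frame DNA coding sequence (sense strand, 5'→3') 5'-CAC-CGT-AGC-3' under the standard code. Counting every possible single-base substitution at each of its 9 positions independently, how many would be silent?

Codon 1 (CAC, His): 1 synonymous substitution.
Codon 2 (CGT, Arg): 3 synonymous substitutions.
Codon 3 (AGC, Ser): 1 synonymous substitution.
Total: 1 + 3 + 1 = 5.

5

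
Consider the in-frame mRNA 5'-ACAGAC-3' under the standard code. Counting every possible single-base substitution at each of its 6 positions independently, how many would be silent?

4

Codon 1 (ACA, Thr): 3 synonymous substitutions.
Codon 2 (GAC, Asp): 1 synonymous substitution.
Total: 3 + 1 = 4.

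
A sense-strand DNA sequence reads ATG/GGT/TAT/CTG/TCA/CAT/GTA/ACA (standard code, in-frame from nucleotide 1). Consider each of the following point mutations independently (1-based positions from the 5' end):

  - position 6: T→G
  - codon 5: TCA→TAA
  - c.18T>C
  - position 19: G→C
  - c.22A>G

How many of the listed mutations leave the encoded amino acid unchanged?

2

Codon 2: GGT (Gly) → GGG (Gly) — synonymous.
Codon 5: TCA (Ser) → TAA (Stop) — nonsense.
Codon 6: CAT (His) → CAC (His) — synonymous.
Codon 7: GTA (Val) → CTA (Leu) — missense.
Codon 8: ACA (Thr) → GCA (Ala) — missense.
Synonymous: 2 of 5.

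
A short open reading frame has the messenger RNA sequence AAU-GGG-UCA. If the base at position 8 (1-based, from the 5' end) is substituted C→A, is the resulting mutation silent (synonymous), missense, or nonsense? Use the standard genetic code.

nonsense

Position 8 falls in codon 3: UCA → Ser.
After the substitution the codon is UAA → Stop.
The new codon is a stop codon, so this is a nonsense mutation.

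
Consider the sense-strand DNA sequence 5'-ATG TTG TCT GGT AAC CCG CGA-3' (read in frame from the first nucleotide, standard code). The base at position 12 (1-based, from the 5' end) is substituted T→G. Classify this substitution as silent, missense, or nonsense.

Position 12 falls in codon 4: GGT → Gly.
After the substitution the codon is GGG → Gly.
Both encode Gly, so the change is synonymous.

silent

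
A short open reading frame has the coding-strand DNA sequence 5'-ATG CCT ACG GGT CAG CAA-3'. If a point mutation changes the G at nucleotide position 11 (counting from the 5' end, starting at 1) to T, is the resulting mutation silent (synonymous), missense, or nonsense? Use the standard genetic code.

Position 11 falls in codon 4: GGT → Gly.
After the substitution the codon is GTT → Val.
Gly ≠ Val, so this is a missense mutation.

missense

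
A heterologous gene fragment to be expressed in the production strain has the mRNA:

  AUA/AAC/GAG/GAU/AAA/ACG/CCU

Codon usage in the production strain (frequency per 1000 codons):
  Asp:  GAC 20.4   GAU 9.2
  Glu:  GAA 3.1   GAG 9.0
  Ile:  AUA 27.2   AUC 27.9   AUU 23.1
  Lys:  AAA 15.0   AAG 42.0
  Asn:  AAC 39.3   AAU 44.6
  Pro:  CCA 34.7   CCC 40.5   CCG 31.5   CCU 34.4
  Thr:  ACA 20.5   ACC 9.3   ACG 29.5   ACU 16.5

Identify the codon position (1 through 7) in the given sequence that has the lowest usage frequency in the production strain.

3

Codon 1 AUA (Ile): 27.2 per 1000.
Codon 2 AAC (Asn): 39.3 per 1000.
Codon 3 GAG (Glu): 9.0 per 1000.
Codon 4 GAU (Asp): 9.2 per 1000.
Codon 5 AAA (Lys): 15.0 per 1000.
Codon 6 ACG (Thr): 29.5 per 1000.
Codon 7 CCU (Pro): 34.4 per 1000.
Lowest frequency is 9.0 at codon 3.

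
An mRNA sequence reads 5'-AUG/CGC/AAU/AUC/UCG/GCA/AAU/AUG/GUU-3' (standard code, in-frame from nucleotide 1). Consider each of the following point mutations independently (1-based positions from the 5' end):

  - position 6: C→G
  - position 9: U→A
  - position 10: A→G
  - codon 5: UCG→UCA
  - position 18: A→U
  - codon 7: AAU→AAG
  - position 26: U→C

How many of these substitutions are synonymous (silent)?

Codon 2: CGC (Arg) → CGG (Arg) — synonymous.
Codon 3: AAU (Asn) → AAA (Lys) — missense.
Codon 4: AUC (Ile) → GUC (Val) — missense.
Codon 5: UCG (Ser) → UCA (Ser) — synonymous.
Codon 6: GCA (Ala) → GCU (Ala) — synonymous.
Codon 7: AAU (Asn) → AAG (Lys) — missense.
Codon 9: GUU (Val) → GCU (Ala) — missense.
Synonymous: 3 of 7.

3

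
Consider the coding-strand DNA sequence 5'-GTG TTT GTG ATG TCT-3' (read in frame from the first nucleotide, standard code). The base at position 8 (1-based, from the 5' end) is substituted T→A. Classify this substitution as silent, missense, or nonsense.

Position 8 falls in codon 3: GTG → Val.
After the substitution the codon is GAG → Glu.
Val ≠ Glu, so this is a missense mutation.

missense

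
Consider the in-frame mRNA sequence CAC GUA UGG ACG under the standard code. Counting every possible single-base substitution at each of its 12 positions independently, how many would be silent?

7

Codon 1 (CAC, His): 1 synonymous substitution.
Codon 2 (GUA, Val): 3 synonymous substitutions.
Codon 3 (UGG, Trp): 0 synonymous substitutions.
Codon 4 (ACG, Thr): 3 synonymous substitutions.
Total: 1 + 3 + 0 + 3 = 7.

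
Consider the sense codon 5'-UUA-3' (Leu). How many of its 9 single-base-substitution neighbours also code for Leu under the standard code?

2

Position 1: CUA → 1 synonymous.
Position 2: none → 0 synonymous.
Position 3: UUG → 1 synonymous.
Total: 1 + 0 + 1 = 2.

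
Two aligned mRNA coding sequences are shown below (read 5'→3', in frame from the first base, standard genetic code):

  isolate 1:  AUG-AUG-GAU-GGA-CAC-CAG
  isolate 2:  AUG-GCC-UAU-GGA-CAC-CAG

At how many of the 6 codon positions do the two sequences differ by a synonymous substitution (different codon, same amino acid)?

Codon 1: AUG Met / AUG Met — identical.
Codon 2: AUG Met / GCC Ala — nonsynonymous.
Codon 3: GAU Asp / UAU Tyr — nonsynonymous.
Codon 4: GGA Gly / GGA Gly — identical.
Codon 5: CAC His / CAC His — identical.
Codon 6: CAG Gln / CAG Gln — identical.
Synonymous differences: 0.

0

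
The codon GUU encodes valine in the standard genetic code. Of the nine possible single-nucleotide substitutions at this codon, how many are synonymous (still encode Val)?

Position 1: none → 0 synonymous.
Position 2: none → 0 synonymous.
Position 3: GUC, GUA, GUG → 3 synonymous.
Total: 0 + 0 + 3 = 3.

3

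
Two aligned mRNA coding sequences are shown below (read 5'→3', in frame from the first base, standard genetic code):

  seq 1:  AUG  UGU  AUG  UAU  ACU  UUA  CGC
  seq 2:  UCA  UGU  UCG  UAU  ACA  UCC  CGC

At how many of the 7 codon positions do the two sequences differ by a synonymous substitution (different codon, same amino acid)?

1

Codon 1: AUG Met / UCA Ser — nonsynonymous.
Codon 2: UGU Cys / UGU Cys — identical.
Codon 3: AUG Met / UCG Ser — nonsynonymous.
Codon 4: UAU Tyr / UAU Tyr — identical.
Codon 5: ACU Thr / ACA Thr — synonymous.
Codon 6: UUA Leu / UCC Ser — nonsynonymous.
Codon 7: CGC Arg / CGC Arg — identical.
Synonymous differences: 1.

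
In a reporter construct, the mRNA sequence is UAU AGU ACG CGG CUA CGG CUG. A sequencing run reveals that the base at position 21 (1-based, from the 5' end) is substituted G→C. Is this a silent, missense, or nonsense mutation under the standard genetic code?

Position 21 falls in codon 7: CUG → Leu.
After the substitution the codon is CUC → Leu.
Both encode Leu, so the change is synonymous.

silent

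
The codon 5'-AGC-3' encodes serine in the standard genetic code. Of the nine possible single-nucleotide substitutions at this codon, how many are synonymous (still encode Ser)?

1

Position 1: none → 0 synonymous.
Position 2: none → 0 synonymous.
Position 3: AGT → 1 synonymous.
Total: 0 + 0 + 1 = 1.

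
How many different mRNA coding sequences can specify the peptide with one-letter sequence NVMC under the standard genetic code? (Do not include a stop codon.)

16

Asn: 2 codons.
Val: 4 codons.
Met: 1 codon.
Cys: 2 codons.
2 × 4 × 1 × 2 = 16.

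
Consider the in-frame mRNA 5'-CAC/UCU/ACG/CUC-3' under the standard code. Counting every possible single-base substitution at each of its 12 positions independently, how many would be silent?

10

Codon 1 (CAC, His): 1 synonymous substitution.
Codon 2 (UCU, Ser): 3 synonymous substitutions.
Codon 3 (ACG, Thr): 3 synonymous substitutions.
Codon 4 (CUC, Leu): 3 synonymous substitutions.
Total: 1 + 3 + 3 + 3 = 10.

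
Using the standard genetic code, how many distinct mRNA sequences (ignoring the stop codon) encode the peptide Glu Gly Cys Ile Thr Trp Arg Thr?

Glu: 2 codons.
Gly: 4 codons.
Cys: 2 codons.
Ile: 3 codons.
Thr: 4 codons.
Trp: 1 codon.
Arg: 6 codons.
Thr: 4 codons.
2 × 4 × 2 × 3 × 4 × 1 × 6 × 4 = 4608.

4608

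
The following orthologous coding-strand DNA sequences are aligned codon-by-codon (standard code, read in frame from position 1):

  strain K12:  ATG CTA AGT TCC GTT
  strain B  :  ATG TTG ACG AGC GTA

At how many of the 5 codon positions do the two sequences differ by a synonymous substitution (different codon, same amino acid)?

3

Codon 1: ATG Met / ATG Met — identical.
Codon 2: CTA Leu / TTG Leu — synonymous.
Codon 3: AGT Ser / ACG Thr — nonsynonymous.
Codon 4: TCC Ser / AGC Ser — synonymous.
Codon 5: GTT Val / GTA Val — synonymous.
Synonymous differences: 3.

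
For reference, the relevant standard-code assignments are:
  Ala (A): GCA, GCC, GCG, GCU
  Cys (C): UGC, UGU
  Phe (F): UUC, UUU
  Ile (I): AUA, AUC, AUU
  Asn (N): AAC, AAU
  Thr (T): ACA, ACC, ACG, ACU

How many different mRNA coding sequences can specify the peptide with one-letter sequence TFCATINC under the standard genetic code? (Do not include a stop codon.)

3072

Thr: 4 codons.
Phe: 2 codons.
Cys: 2 codons.
Ala: 4 codons.
Thr: 4 codons.
Ile: 3 codons.
Asn: 2 codons.
Cys: 2 codons.
4 × 2 × 2 × 4 × 4 × 3 × 2 × 2 = 3072.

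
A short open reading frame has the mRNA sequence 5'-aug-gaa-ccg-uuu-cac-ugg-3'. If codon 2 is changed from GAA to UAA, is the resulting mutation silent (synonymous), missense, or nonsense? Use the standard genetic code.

nonsense

Position 4 falls in codon 2: GAA → Glu.
After the substitution the codon is UAA → Stop.
The new codon is a stop codon, so this is a nonsense mutation.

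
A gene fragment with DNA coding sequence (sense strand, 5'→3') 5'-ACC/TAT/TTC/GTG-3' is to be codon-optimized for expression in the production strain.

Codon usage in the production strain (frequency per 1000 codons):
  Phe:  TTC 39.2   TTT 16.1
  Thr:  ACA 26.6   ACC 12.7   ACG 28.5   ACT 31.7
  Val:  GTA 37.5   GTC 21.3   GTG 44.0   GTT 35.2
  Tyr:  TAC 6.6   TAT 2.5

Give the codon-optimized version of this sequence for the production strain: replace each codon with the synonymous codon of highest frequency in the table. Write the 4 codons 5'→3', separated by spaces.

Codon 1 (Thr): best is ACT at 31.7.
Codon 2 (Tyr): best is TAC at 6.6.
Codon 3 (Phe): best is TTC at 39.2.
Codon 4 (Val): best is GTG at 44.0.

ACT TAC TTC GTG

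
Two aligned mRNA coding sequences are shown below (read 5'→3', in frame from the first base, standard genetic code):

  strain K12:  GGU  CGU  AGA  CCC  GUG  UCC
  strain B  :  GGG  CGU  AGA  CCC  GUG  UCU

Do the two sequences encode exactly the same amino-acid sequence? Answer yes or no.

Codon 1: GGU Gly / GGG Gly — synonymous.
Codon 2: CGU Arg / CGU Arg — identical.
Codon 3: AGA Arg / AGA Arg — identical.
Codon 4: CCC Pro / CCC Pro — identical.
Codon 5: GUG Val / GUG Val — identical.
Codon 6: UCC Ser / UCU Ser — synonymous.
Nonsynonymous differences: 0 → same protein.

yes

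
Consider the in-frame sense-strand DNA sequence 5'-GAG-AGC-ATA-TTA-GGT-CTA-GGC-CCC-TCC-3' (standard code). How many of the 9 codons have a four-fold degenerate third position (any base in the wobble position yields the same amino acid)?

Codon 1 GAG (Glu): third position 2-fold.
Codon 2 AGC (Ser): third position 2-fold.
Codon 3 ATA (Ile): third position 3-fold.
Codon 4 TTA (Leu): third position 2-fold.
Codon 5 GGT (Gly): third position 4-fold.
Codon 6 CTA (Leu): third position 4-fold.
Codon 7 GGC (Gly): third position 4-fold.
Codon 8 CCC (Pro): third position 4-fold.
Codon 9 TCC (Ser): third position 4-fold.
Four-fold degenerate third positions: 5.

5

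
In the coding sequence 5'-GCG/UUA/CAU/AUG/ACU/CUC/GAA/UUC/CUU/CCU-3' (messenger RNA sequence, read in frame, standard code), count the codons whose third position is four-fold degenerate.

5

Codon 1 GCG (Ala): third position 4-fold.
Codon 2 UUA (Leu): third position 2-fold.
Codon 3 CAU (His): third position 2-fold.
Codon 4 AUG (Met): third position 1-fold.
Codon 5 ACU (Thr): third position 4-fold.
Codon 6 CUC (Leu): third position 4-fold.
Codon 7 GAA (Glu): third position 2-fold.
Codon 8 UUC (Phe): third position 2-fold.
Codon 9 CUU (Leu): third position 4-fold.
Codon 10 CCU (Pro): third position 4-fold.
Four-fold degenerate third positions: 5.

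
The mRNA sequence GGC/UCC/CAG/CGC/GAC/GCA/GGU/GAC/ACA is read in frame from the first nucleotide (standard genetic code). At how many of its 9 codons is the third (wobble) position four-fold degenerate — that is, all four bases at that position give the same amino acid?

Codon 1 GGC (Gly): third position 4-fold.
Codon 2 UCC (Ser): third position 4-fold.
Codon 3 CAG (Gln): third position 2-fold.
Codon 4 CGC (Arg): third position 4-fold.
Codon 5 GAC (Asp): third position 2-fold.
Codon 6 GCA (Ala): third position 4-fold.
Codon 7 GGU (Gly): third position 4-fold.
Codon 8 GAC (Asp): third position 2-fold.
Codon 9 ACA (Thr): third position 4-fold.
Four-fold degenerate third positions: 6.

6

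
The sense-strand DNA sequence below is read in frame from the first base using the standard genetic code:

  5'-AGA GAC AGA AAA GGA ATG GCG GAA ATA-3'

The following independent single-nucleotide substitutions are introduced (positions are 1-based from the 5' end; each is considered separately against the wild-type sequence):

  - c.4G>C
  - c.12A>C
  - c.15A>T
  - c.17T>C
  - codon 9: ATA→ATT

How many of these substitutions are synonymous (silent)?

Codon 2: GAC (Asp) → CAC (His) — missense.
Codon 4: AAA (Lys) → AAC (Asn) — missense.
Codon 5: GGA (Gly) → GGT (Gly) — synonymous.
Codon 6: ATG (Met) → ACG (Thr) — missense.
Codon 9: ATA (Ile) → ATT (Ile) — synonymous.
Synonymous: 2 of 5.

2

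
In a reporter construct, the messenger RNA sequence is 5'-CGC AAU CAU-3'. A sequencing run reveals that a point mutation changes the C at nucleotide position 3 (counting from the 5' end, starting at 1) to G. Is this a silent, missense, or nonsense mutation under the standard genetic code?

Position 3 falls in codon 1: CGC → Arg.
After the substitution the codon is CGG → Arg.
Both encode Arg, so the change is synonymous.

silent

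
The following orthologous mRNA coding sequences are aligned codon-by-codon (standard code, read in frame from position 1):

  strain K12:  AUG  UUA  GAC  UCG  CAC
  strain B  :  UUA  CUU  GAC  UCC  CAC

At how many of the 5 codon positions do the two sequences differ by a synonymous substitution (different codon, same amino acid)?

2

Codon 1: AUG Met / UUA Leu — nonsynonymous.
Codon 2: UUA Leu / CUU Leu — synonymous.
Codon 3: GAC Asp / GAC Asp — identical.
Codon 4: UCG Ser / UCC Ser — synonymous.
Codon 5: CAC His / CAC His — identical.
Synonymous differences: 2.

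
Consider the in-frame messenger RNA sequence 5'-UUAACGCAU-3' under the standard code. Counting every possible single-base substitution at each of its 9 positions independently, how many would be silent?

Codon 1 (UUA, Leu): 2 synonymous substitutions.
Codon 2 (ACG, Thr): 3 synonymous substitutions.
Codon 3 (CAU, His): 1 synonymous substitution.
Total: 2 + 3 + 1 = 6.

6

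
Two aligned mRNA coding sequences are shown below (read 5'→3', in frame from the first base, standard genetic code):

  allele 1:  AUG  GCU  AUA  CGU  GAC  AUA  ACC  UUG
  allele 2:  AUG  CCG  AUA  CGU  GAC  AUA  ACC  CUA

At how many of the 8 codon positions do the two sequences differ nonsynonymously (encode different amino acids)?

1

Codon 1: AUG Met / AUG Met — identical.
Codon 2: GCU Ala / CCG Pro — nonsynonymous.
Codon 3: AUA Ile / AUA Ile — identical.
Codon 4: CGU Arg / CGU Arg — identical.
Codon 5: GAC Asp / GAC Asp — identical.
Codon 6: AUA Ile / AUA Ile — identical.
Codon 7: ACC Thr / ACC Thr — identical.
Codon 8: UUG Leu / CUA Leu — synonymous.
Nonsynonymous differences: 1.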